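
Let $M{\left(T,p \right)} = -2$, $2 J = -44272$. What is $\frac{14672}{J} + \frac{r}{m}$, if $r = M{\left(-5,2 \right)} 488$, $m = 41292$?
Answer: $- \frac{19607530}{28563741} \approx -0.68645$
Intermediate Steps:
$J = -22136$ ($J = \frac{1}{2} \left(-44272\right) = -22136$)
$r = -976$ ($r = \left(-2\right) 488 = -976$)
$\frac{14672}{J} + \frac{r}{m} = \frac{14672}{-22136} - \frac{976}{41292} = 14672 \left(- \frac{1}{22136}\right) - \frac{244}{10323} = - \frac{1834}{2767} - \frac{244}{10323} = - \frac{19607530}{28563741}$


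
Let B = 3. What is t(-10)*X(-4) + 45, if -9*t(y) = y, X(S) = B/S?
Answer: 265/6 ≈ 44.167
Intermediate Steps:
X(S) = 3/S
t(y) = -y/9
t(-10)*X(-4) + 45 = (-1/9*(-10))*(3/(-4)) + 45 = 10*(3*(-1/4))/9 + 45 = (10/9)*(-3/4) + 45 = -5/6 + 45 = 265/6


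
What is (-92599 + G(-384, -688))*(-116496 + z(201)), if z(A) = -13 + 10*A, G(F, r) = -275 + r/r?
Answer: 10633865627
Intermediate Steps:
G(F, r) = -274 (G(F, r) = -275 + 1 = -274)
(-92599 + G(-384, -688))*(-116496 + z(201)) = (-92599 - 274)*(-116496 + (-13 + 10*201)) = -92873*(-116496 + (-13 + 2010)) = -92873*(-116496 + 1997) = -92873*(-114499) = 10633865627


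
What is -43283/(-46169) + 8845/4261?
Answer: 592793668/196726109 ≈ 3.0133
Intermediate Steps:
-43283/(-46169) + 8845/4261 = -43283*(-1/46169) + 8845*(1/4261) = 43283/46169 + 8845/4261 = 592793668/196726109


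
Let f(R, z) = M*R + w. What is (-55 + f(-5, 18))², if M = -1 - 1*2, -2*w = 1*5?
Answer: 7225/4 ≈ 1806.3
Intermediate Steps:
w = -5/2 ≈ -2.5000
M = -3 (M = -1 - 2 = -3)
f(R, z) = -5/2 - 3*R (f(R, z) = -3*R - 5/2 = -5/2 - 3*R)
(-55 + f(-5, 18))² = (-55 + (-5/2 - 3*(-5)))² = (-55 + (-5/2 + 15))² = (-55 + 25/2)² = (-85/2)² = 7225/4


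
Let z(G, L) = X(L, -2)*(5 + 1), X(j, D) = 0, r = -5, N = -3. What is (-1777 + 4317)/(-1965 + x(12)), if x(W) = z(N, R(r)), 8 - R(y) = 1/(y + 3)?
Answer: -508/393 ≈ -1.2926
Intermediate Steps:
R(y) = 8 - 1/(3 + y) (R(y) = 8 - 1/(y + 3) = 8 - 1/(3 + y))
z(G, L) = 0 (z(G, L) = 0*(5 + 1) = 0*6 = 0)
x(W) = 0
(-1777 + 4317)/(-1965 + x(12)) = (-1777 + 4317)/(-1965 + 0) = 2540/(-1965) = 2540*(-1/1965) = -508/393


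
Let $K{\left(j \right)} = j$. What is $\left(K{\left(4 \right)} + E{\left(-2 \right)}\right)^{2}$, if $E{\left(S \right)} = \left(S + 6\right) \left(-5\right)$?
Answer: $256$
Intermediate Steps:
$E{\left(S \right)} = -30 - 5 S$ ($E{\left(S \right)} = \left(6 + S\right) \left(-5\right) = -30 - 5 S$)
$\left(K{\left(4 \right)} + E{\left(-2 \right)}\right)^{2} = \left(4 - 20\right)^{2} = \left(-16\right)^{2} = 256$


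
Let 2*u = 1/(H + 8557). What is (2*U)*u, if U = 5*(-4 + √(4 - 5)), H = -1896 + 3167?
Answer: -5/2457 + 5*I/9828 ≈ -0.002035 + 0.00050875*I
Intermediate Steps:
H = 1271
U = -20 + 5*I (U = 5*(-4 + √(-1)) = 5*(-4 + I) = -20 + 5*I ≈ -20.0 + 5.0*I)
u = 1/19656 (u = 1/(2*(1271 + 8557)) = (½)/9828 = (½)*(1/9828) = 1/19656 ≈ 5.0875e-5)
(2*U)*u = (2*(-20 + 5*I))*(1/19656) = (-40 + 10*I)*(1/19656) = -5/2457 + 5*I/9828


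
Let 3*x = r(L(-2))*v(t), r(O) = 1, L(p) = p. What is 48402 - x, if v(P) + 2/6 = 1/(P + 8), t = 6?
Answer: 6098663/126 ≈ 48402.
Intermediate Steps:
v(P) = -1/3 + 1/(8 + P) (v(P) = -1/3 + 1/(P + 8) = -1/3 + 1/(8 + P))
x = -11/126 (x = (1*((-5 - 1*6)/(3*(8 + 6))))/3 = (1*((1/3)*(-5 - 6)/14))/3 = (1*((1/3)*(1/14)*(-11)))/3 = (1*(-11/42))/3 = (1/3)*(-11/42) = -11/126 ≈ -0.087302)
48402 - x = 48402 - 1*(-11/126) = 48402 + 11/126 = 6098663/126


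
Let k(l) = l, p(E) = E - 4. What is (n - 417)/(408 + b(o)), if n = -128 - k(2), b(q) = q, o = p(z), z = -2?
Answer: -547/402 ≈ -1.3607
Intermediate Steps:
p(E) = -4 + E
o = -6 (o = -4 - 2 = -6)
n = -130 (n = -128 - 1*2 = -128 - 2 = -130)
(n - 417)/(408 + b(o)) = (-130 - 417)/(408 - 6) = -547/402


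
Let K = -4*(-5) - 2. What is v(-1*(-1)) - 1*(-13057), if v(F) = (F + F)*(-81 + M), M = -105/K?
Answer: 38650/3 ≈ 12883.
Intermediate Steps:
K = 18 (K = 20 - 2 = 18)
M = -35/6 (M = -105/18 = -105*1/18 = -35/6 ≈ -5.8333)
v(F) = -521*F/3 (v(F) = (F + F)*(-81 - 35/6) = (2*F)*(-521/6) = -521*F/3)
v(-1*(-1)) - 1*(-13057) = -(-521)*(-1)/3 - 1*(-13057) = -521/3*1 + 13057 = -521/3 + 13057 = 38650/3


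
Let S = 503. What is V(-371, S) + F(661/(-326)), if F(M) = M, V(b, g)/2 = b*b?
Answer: 89741271/326 ≈ 2.7528e+5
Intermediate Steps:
V(b, g) = 2*b**2 (V(b, g) = 2*(b*b) = 2*b**2)
V(-371, S) + F(661/(-326)) = 2*(-371)**2 + 661/(-326) = 2*137641 + 661*(-1/326) = 275282 - 661/326 = 89741271/326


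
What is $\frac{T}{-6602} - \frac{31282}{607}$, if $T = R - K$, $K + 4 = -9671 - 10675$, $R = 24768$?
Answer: $- \frac{116955195}{2003707} \approx -58.369$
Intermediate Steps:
$K = -20350$ ($K = -4 - 20346 = -20350$)
$T = 45118$ ($T = 24768 - -20350 = 24768 + 20350 = 45118$)
$\frac{T}{-6602} - \frac{31282}{607} = \frac{45118}{-6602} - \frac{31282}{607} = 45118 \left(- \frac{1}{6602}\right) - \frac{31282}{607} = - \frac{22559}{3301} - \frac{31282}{607} = - \frac{116955195}{2003707}$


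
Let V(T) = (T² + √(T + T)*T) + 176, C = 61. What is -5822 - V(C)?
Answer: -9719 - 61*√122 ≈ -10393.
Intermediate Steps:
V(T) = 176 + T² + √2*T^(3/2) (V(T) = (T² + √(2*T)*T) + 176 = (T² + (√2*√T)*T) + 176 = (T² + √2*T^(3/2)) + 176 = 176 + T² + √2*T^(3/2))
-5822 - V(C) = -5822 - (176 + 61² + √2*61^(3/2)) = -5822 - (176 + 3721 + √2*(61*√61)) = -5822 - (176 + 3721 + 61*√122) = -5822 - (3897 + 61*√122) = -5822 + (-3897 - 61*√122) = -9719 - 61*√122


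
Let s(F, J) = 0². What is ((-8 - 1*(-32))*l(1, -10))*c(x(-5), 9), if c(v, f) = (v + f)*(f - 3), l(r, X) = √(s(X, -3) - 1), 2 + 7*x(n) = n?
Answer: 1152*I ≈ 1152.0*I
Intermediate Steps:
x(n) = -2/7 + n/7
s(F, J) = 0
l(r, X) = I (l(r, X) = √(0 - 1) = √(-1) = I)
c(v, f) = (-3 + f)*(f + v) (c(v, f) = (f + v)*(-3 + f) = (-3 + f)*(f + v))
((-8 - 1*(-32))*l(1, -10))*c(x(-5), 9) = ((-8 - 1*(-32))*I)*(9² - 3*9 - 3*(-2/7 + (⅐)*(-5)) + 9*(-2/7 + (⅐)*(-5))) = ((-8 + 32)*I)*(81 - 27 - 3*(-2/7 - 5/7) + 9*(-2/7 - 5/7)) = (24*I)*(81 - 27 - 3*(-1) + 9*(-1)) = (24*I)*(81 - 27 + 3 - 9) = (24*I)*48 = 1152*I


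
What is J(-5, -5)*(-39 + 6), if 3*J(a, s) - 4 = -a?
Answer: -99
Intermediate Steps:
J(a, s) = 4/3 - a/3 (J(a, s) = 4/3 + (-a)/3 = 4/3 - a/3)
J(-5, -5)*(-39 + 6) = (4/3 - 1/3*(-5))*(-39 + 6) = (4/3 + 5/3)*(-33) = 3*(-33) = -99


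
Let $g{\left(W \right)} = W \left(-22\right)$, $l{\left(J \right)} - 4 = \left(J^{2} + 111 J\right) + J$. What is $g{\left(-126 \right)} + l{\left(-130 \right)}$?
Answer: $5116$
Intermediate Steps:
$l{\left(J \right)} = 4 + J^{2} + 112 J$ ($l{\left(J \right)} = 4 + \left(\left(J^{2} + 111 J\right) + J\right) = 4 + \left(J^{2} + 112 J\right) = 4 + J^{2} + 112 J$)
$g{\left(W \right)} = - 22 W$
$g{\left(-126 \right)} + l{\left(-130 \right)} = \left(-22\right) \left(-126\right) + \left(4 + \left(-130\right)^{2} + 112 \left(-130\right)\right) = 2772 + \left(4 + 16900 - 14560\right) = 2772 + 2344 = 5116$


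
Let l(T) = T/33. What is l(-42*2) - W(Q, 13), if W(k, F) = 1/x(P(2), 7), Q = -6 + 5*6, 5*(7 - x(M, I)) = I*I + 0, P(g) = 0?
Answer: -337/154 ≈ -2.1883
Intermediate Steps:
x(M, I) = 7 - I²/5 (x(M, I) = 7 - (I*I + 0)/5 = 7 - (I² + 0)/5 = 7 - I²/5)
l(T) = T/33 (l(T) = T*(1/33) = T/33)
Q = 24 (Q = -6 + 30 = 24)
W(k, F) = -5/14 (W(k, F) = 1/(7 - ⅕*7²) = 1/(7 - ⅕*49) = 1/(7 - 49/5) = 1/(-14/5) = -5/14)
l(-42*2) - W(Q, 13) = (-42*2)/33 - 1*(-5/14) = (1/33)*(-84) + 5/14 = -28/11 + 5/14 = -337/154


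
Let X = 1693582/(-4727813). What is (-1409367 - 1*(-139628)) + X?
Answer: -6003090244389/4727813 ≈ -1.2697e+6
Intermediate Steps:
X = -1693582/4727813 (X = 1693582*(-1/4727813) = -1693582/4727813 ≈ -0.35822)
(-1409367 - 1*(-139628)) + X = (-1409367 - 1*(-139628)) - 1693582/4727813 = (-1409367 + 139628) - 1693582/4727813 = -1269739 - 1693582/4727813 = -6003090244389/4727813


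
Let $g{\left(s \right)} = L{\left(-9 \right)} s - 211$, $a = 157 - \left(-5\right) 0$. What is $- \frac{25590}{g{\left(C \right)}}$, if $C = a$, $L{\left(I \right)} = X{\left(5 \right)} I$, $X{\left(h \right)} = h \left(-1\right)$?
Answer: $- \frac{12795}{3427} \approx -3.7336$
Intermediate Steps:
$X{\left(h \right)} = - h$
$L{\left(I \right)} = - 5 I$ ($L{\left(I \right)} = \left(-1\right) 5 I = - 5 I$)
$a = 157$ ($a = 157 - 0 = 157 + 0 = 157$)
$C = 157$
$g{\left(s \right)} = -211 + 45 s$ ($g{\left(s \right)} = \left(-5\right) \left(-9\right) s - 211 = 45 s - 211 = -211 + 45 s$)
$- \frac{25590}{g{\left(C \right)}} = - \frac{25590}{-211 + 45 \cdot 157} = - \frac{25590}{-211 + 7065} = - \frac{25590}{6854} = \left(-25590\right) \frac{1}{6854} = - \frac{12795}{3427}$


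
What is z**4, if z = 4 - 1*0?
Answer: 256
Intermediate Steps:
z = 4 (z = 4 + 0 = 4)
z**4 = 4**4 = 256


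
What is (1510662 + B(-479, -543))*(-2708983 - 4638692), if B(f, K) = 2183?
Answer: -11115893385375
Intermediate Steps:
(1510662 + B(-479, -543))*(-2708983 - 4638692) = (1510662 + 2183)*(-2708983 - 4638692) = 1512845*(-7347675) = -11115893385375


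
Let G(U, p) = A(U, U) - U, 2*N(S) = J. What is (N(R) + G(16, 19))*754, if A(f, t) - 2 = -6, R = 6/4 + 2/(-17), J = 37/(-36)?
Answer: -556829/36 ≈ -15467.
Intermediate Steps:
J = -37/36 (J = 37*(-1/36) = -37/36 ≈ -1.0278)
R = 47/34 (R = 6*(¼) + 2*(-1/17) = 3/2 - 2/17 = 47/34 ≈ 1.3824)
A(f, t) = -4 (A(f, t) = 2 - 6 = -4)
N(S) = -37/72 (N(S) = (½)*(-37/36) = -37/72)
G(U, p) = -4 - U
(N(R) + G(16, 19))*754 = (-37/72 + (-4 - 1*16))*754 = (-37/72 + (-4 - 16))*754 = (-37/72 - 20)*754 = -1477/72*754 = -556829/36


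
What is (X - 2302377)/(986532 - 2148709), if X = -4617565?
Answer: 6919942/1162177 ≈ 5.9543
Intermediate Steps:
(X - 2302377)/(986532 - 2148709) = (-4617565 - 2302377)/(986532 - 2148709) = -6919942/(-1162177) = -6919942*(-1/1162177) = 6919942/1162177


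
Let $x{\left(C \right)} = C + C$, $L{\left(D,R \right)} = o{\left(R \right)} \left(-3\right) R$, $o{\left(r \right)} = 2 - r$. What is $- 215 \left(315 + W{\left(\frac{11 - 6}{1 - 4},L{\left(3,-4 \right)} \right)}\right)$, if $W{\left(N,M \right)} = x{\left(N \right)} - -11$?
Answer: $- \frac{208120}{3} \approx -69373.0$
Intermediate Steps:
$L{\left(D,R \right)} = R \left(-6 + 3 R\right)$ ($L{\left(D,R \right)} = \left(2 - R\right) \left(-3\right) R = \left(-6 + 3 R\right) R = R \left(-6 + 3 R\right)$)
$x{\left(C \right)} = 2 C$
$W{\left(N,M \right)} = 11 + 2 N$ ($W{\left(N,M \right)} = 2 N - -11 = 2 N + 11 = 11 + 2 N$)
$- 215 \left(315 + W{\left(\frac{11 - 6}{1 - 4},L{\left(3,-4 \right)} \right)}\right) = - 215 \left(315 + \left(11 + 2 \frac{11 - 6}{1 - 4}\right)\right) = - 215 \left(315 + \left(11 + 2 \frac{5}{-3}\right)\right) = - 215 \left(315 + \left(11 + 2 \cdot 5 \left(- \frac{1}{3}\right)\right)\right) = - 215 \left(315 + \left(11 + 2 \left(- \frac{5}{3}\right)\right)\right) = - 215 \left(315 + \left(11 - \frac{10}{3}\right)\right) = - 215 \left(315 + \frac{23}{3}\right) = \left(-215\right) \frac{968}{3} = - \frac{208120}{3}$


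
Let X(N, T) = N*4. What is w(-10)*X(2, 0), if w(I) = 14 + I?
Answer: 32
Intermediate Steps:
X(N, T) = 4*N
w(-10)*X(2, 0) = (14 - 10)*(4*2) = 4*8 = 32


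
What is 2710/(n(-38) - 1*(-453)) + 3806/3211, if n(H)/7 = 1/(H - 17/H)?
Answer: 228873644/31920551 ≈ 7.1701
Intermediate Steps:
n(H) = 7/(H - 17/H)
2710/(n(-38) - 1*(-453)) + 3806/3211 = 2710/(7*(-38)/(-17 + (-38)²) - 1*(-453)) + 3806/3211 = 2710/(7*(-38)/(-17 + 1444) + 453) + 3806*(1/3211) = 2710/(7*(-38)/1427 + 453) + 3806/3211 = 2710/(7*(-38)*(1/1427) + 453) + 3806/3211 = 2710/(-266/1427 + 453) + 3806/3211 = 2710/(646165/1427) + 3806/3211 = 2710*(1427/646165) + 3806/3211 = 773434/129233 + 3806/3211 = 228873644/31920551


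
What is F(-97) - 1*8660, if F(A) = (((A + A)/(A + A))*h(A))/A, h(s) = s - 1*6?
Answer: -839917/97 ≈ -8658.9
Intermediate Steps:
h(s) = -6 + s (h(s) = s - 6 = -6 + s)
F(A) = (-6 + A)/A (F(A) = (((A + A)/(A + A))*(-6 + A))/A = (((2*A)/((2*A)))*(-6 + A))/A = (((2*A)*(1/(2*A)))*(-6 + A))/A = (1*(-6 + A))/A = (-6 + A)/A)
F(-97) - 1*8660 = (-6 - 97)/(-97) - 1*8660 = -1/97*(-103) - 8660 = 103/97 - 8660 = -839917/97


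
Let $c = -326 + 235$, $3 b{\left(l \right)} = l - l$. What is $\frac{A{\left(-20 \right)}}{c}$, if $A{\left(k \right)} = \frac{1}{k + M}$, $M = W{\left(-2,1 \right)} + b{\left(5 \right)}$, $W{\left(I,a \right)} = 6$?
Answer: $\frac{1}{1274} \approx 0.00078493$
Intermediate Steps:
$b{\left(l \right)} = 0$ ($b{\left(l \right)} = \frac{l - l}{3} = \frac{1}{3} \cdot 0 = 0$)
$M = 6$ ($M = 6 + 0 = 6$)
$A{\left(k \right)} = \frac{1}{6 + k}$ ($A{\left(k \right)} = \frac{1}{k + 6} = \frac{1}{6 + k}$)
$c = -91$
$\frac{A{\left(-20 \right)}}{c} = \frac{1}{\left(6 - 20\right) \left(-91\right)} = \frac{1}{-14} \left(- \frac{1}{91}\right) = \left(- \frac{1}{14}\right) \left(- \frac{1}{91}\right) = \frac{1}{1274}$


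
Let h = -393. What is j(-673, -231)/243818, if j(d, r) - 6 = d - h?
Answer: -137/121909 ≈ -0.0011238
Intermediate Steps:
j(d, r) = 399 + d (j(d, r) = 6 + (d - 1*(-393)) = 6 + (d + 393) = 6 + (393 + d) = 399 + d)
j(-673, -231)/243818 = (399 - 673)/243818 = -274*1/243818 = -137/121909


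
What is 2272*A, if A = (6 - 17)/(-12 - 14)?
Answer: 12496/13 ≈ 961.23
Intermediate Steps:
A = 11/26 (A = -11/(-26) = -11*(-1/26) = 11/26 ≈ 0.42308)
2272*A = 2272*(11/26) = 12496/13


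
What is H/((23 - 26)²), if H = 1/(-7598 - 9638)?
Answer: -1/155124 ≈ -6.4465e-6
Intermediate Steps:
H = -1/17236 (H = 1/(-17236) = -1/17236 ≈ -5.8018e-5)
H/((23 - 26)²) = -1/(17236*(23 - 26)²) = -1/(17236*((-3)²)) = -1/17236/9 = -1/17236*⅑ = -1/155124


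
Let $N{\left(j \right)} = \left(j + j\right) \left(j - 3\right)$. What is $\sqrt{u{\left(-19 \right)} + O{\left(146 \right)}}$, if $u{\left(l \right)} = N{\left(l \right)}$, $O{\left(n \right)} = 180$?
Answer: $2 \sqrt{254} \approx 31.875$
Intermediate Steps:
$N{\left(j \right)} = 2 j \left(-3 + j\right)$
$u{\left(l \right)} = 2 l \left(-3 + l\right)$
$\sqrt{u{\left(-19 \right)} + O{\left(146 \right)}} = \sqrt{2 \left(-19\right) \left(-3 - 19\right) + 180} = \sqrt{2 \left(-19\right) \left(-22\right) + 180} = \sqrt{836 + 180} = \sqrt{1016} = 2 \sqrt{254}$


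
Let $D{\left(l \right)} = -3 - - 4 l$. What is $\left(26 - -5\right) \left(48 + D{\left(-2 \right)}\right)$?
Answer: $1147$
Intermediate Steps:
$D{\left(l \right)} = -3 + 4 l$
$\left(26 - -5\right) \left(48 + D{\left(-2 \right)}\right) = \left(26 - -5\right) \left(48 + \left(-3 + 4 \left(-2\right)\right)\right) = \left(26 + 5\right) \left(48 - 11\right) = 31 \left(48 - 11\right) = 31 \cdot 37 = 1147$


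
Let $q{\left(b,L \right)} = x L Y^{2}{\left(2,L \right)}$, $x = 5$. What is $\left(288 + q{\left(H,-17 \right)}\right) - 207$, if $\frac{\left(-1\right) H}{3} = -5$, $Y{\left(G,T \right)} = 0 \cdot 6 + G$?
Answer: $-259$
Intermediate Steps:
$Y{\left(G,T \right)} = G$ ($Y{\left(G,T \right)} = 0 + G = G$)
$H = 15$ ($H = \left(-3\right) \left(-5\right) = 15$)
$q{\left(b,L \right)} = 20 L$ ($q{\left(b,L \right)} = 5 L 2^{2} = 5 L 4 = 20 L$)
$\left(288 + q{\left(H,-17 \right)}\right) - 207 = \left(288 + 20 \left(-17\right)\right) - 207 = \left(288 - 340\right) - 207 = -52 - 207 = -259$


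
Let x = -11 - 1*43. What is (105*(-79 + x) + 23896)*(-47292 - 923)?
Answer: -478823165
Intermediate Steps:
x = -54 (x = -11 - 43 = -54)
(105*(-79 + x) + 23896)*(-47292 - 923) = (105*(-79 - 54) + 23896)*(-47292 - 923) = (105*(-133) + 23896)*(-48215) = (-13965 + 23896)*(-48215) = 9931*(-48215) = -478823165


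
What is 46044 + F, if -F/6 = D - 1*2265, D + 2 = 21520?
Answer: -69474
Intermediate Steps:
D = 21518 (D = -2 + 21520 = 21518)
F = -115518 (F = -6*(21518 - 1*2265) = -6*(21518 - 2265) = -6*19253 = -115518)
46044 + F = 46044 - 115518 = -69474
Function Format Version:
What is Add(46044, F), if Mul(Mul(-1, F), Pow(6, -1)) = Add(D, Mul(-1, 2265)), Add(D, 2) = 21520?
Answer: -69474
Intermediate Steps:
D = 21518 (D = Add(-2, 21520) = 21518)
F = -115518 (F = Mul(-6, Add(21518, Mul(-1, 2265))) = Mul(-6, Add(21518, -2265)) = Mul(-6, 19253) = -115518)
Add(46044, F) = Add(46044, -115518) = -69474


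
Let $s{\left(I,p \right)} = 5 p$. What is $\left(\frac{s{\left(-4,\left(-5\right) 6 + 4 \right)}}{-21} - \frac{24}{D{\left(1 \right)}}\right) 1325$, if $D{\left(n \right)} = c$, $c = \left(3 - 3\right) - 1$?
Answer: $\frac{840050}{21} \approx 40002.0$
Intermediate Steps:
$c = -1$ ($c = 0 - 1 = -1$)
$D{\left(n \right)} = -1$
$\left(\frac{s{\left(-4,\left(-5\right) 6 + 4 \right)}}{-21} - \frac{24}{D{\left(1 \right)}}\right) 1325 = \left(\frac{5 \left(\left(-5\right) 6 + 4\right)}{-21} - \frac{24}{-1}\right) 1325 = \left(5 \left(-30 + 4\right) \left(- \frac{1}{21}\right) - -24\right) 1325 = \left(5 \left(-26\right) \left(- \frac{1}{21}\right) + 24\right) 1325 = \left(\left(-130\right) \left(- \frac{1}{21}\right) + 24\right) 1325 = \left(\frac{130}{21} + 24\right) 1325 = \frac{634}{21} \cdot 1325 = \frac{840050}{21}$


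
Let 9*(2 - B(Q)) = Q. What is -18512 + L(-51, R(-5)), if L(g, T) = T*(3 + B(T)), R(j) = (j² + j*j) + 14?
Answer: -167824/9 ≈ -18647.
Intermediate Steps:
B(Q) = 2 - Q/9
R(j) = 14 + 2*j² (R(j) = (j² + j²) + 14 = 2*j² + 14 = 14 + 2*j²)
L(g, T) = T*(5 - T/9) (L(g, T) = T*(3 + (2 - T/9)) = T*(5 - T/9))
-18512 + L(-51, R(-5)) = -18512 + (14 + 2*(-5)²)*(45 - (14 + 2*(-5)²))/9 = -18512 + (14 + 2*25)*(45 - (14 + 2*25))/9 = -18512 + (14 + 50)*(45 - (14 + 50))/9 = -18512 + (⅑)*64*(45 - 1*64) = -18512 + (⅑)*64*(45 - 64) = -18512 + (⅑)*64*(-19) = -18512 - 1216/9 = -167824/9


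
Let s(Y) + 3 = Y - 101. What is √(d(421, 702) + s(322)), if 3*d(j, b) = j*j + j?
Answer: 2*√133737/3 ≈ 243.80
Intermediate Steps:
d(j, b) = j/3 + j²/3 (d(j, b) = (j*j + j)/3 = (j² + j)/3 = (j + j²)/3 = j/3 + j²/3)
s(Y) = -104 + Y (s(Y) = -3 + (Y - 101) = -3 + (-101 + Y) = -104 + Y)
√(d(421, 702) + s(322)) = √((⅓)*421*(1 + 421) + (-104 + 322)) = √((⅓)*421*422 + 218) = √(177662/3 + 218) = √(178316/3) = 2*√133737/3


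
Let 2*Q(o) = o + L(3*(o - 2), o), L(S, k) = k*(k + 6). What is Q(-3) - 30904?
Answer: -30910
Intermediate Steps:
L(S, k) = k*(6 + k)
Q(o) = o/2 + o*(6 + o)/2 (Q(o) = (o + o*(6 + o))/2 = o/2 + o*(6 + o)/2)
Q(-3) - 30904 = (½)*(-3)*(7 - 3) - 30904 = (½)*(-3)*4 - 30904 = -6 - 30904 = -30910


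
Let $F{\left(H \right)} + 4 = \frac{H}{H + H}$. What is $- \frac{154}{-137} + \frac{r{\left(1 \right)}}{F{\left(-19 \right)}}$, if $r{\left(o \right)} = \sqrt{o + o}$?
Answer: $\frac{154}{137} - \frac{2 \sqrt{2}}{7} \approx 0.72003$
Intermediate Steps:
$F{\left(H \right)} = - \frac{7}{2}$ ($F{\left(H \right)} = -4 + \frac{H}{H + H} = -4 + \frac{H}{2 H} = -4 + H \frac{1}{2 H} = -4 + \frac{1}{2} = - \frac{7}{2}$)
$r{\left(o \right)} = \sqrt{2} \sqrt{o}$ ($r{\left(o \right)} = \sqrt{2 o} = \sqrt{2} \sqrt{o}$)
$- \frac{154}{-137} + \frac{r{\left(1 \right)}}{F{\left(-19 \right)}} = - \frac{154}{-137} + \frac{\sqrt{2} \sqrt{1}}{- \frac{7}{2}} = \left(-154\right) \left(- \frac{1}{137}\right) + \sqrt{2} \cdot 1 \left(- \frac{2}{7}\right) = \frac{154}{137} + \sqrt{2} \left(- \frac{2}{7}\right) = \frac{154}{137} - \frac{2 \sqrt{2}}{7}$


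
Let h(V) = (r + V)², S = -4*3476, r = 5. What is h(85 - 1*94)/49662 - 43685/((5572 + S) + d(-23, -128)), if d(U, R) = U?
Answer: 72320605/13830867 ≈ 5.2289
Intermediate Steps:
S = -13904
h(V) = (5 + V)²
h(85 - 1*94)/49662 - 43685/((5572 + S) + d(-23, -128)) = (5 + (85 - 1*94))²/49662 - 43685/((5572 - 13904) - 23) = (5 + (85 - 94))²*(1/49662) - 43685/(-8332 - 23) = (5 - 9)²*(1/49662) - 43685/(-8355) = (-4)²*(1/49662) - 43685*(-1/8355) = 16*(1/49662) + 8737/1671 = 8/24831 + 8737/1671 = 72320605/13830867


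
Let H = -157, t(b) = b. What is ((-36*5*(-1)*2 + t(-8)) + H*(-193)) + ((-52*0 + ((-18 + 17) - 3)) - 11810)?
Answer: 18839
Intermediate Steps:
((-36*5*(-1)*2 + t(-8)) + H*(-193)) + ((-52*0 + ((-18 + 17) - 3)) - 11810) = ((-36*5*(-1)*2 - 8) - 157*(-193)) + ((-52*0 + ((-18 + 17) - 3)) - 11810) = ((-(-180)*2 - 8) + 30301) + ((0 + (-1 - 3)) - 11810) = ((-36*(-10) - 8) + 30301) + ((0 - 4) - 11810) = ((360 - 8) + 30301) + (-4 - 11810) = (352 + 30301) - 11814 = 30653 - 11814 = 18839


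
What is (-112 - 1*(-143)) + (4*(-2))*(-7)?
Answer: 87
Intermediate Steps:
(-112 - 1*(-143)) + (4*(-2))*(-7) = (-112 + 143) - 8*(-7) = 31 + 56 = 87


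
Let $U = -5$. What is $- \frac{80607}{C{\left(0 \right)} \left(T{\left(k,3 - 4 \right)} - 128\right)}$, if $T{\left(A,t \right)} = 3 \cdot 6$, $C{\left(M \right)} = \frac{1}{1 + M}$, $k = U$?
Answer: $\frac{80607}{110} \approx 732.79$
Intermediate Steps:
$k = -5$
$T{\left(A,t \right)} = 18$
$- \frac{80607}{C{\left(0 \right)} \left(T{\left(k,3 - 4 \right)} - 128\right)} = - \frac{80607}{\frac{1}{1 + 0} \left(18 - 128\right)} = - \frac{80607}{1^{-1} \left(-110\right)} = - \frac{80607}{1 \left(-110\right)} = - \frac{80607}{-110} = \left(-80607\right) \left(- \frac{1}{110}\right) = \frac{80607}{110}$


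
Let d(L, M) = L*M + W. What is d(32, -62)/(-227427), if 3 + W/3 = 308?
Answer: 1069/227427 ≈ 0.0047004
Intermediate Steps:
W = 915 (W = -9 + 3*308 = -9 + 924 = 915)
d(L, M) = 915 + L*M (d(L, M) = L*M + 915 = 915 + L*M)
d(32, -62)/(-227427) = (915 + 32*(-62))/(-227427) = (915 - 1984)*(-1/227427) = -1069*(-1/227427) = 1069/227427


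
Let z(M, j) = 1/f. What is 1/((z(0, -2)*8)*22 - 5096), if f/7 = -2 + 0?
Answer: -7/35760 ≈ -0.00019575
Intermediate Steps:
f = -14 (f = 7*(-2 + 0) = 7*(-2) = -14)
z(M, j) = -1/14 (z(M, j) = 1/(-14) = -1/14)
1/((z(0, -2)*8)*22 - 5096) = 1/(-1/14*8*22 - 5096) = 1/(-4/7*22 - 5096) = 1/(-88/7 - 5096) = 1/(-35760/7) = -7/35760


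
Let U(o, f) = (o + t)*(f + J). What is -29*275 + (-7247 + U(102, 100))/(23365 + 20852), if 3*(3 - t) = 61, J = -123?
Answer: -1057919308/132651 ≈ -7975.2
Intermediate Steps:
t = -52/3 (t = 3 - ⅓*61 = 3 - 61/3 = -52/3 ≈ -17.333)
U(o, f) = (-123 + f)*(-52/3 + o) (U(o, f) = (o - 52/3)*(f - 123) = (-52/3 + o)*(-123 + f) = (-123 + f)*(-52/3 + o))
-29*275 + (-7247 + U(102, 100))/(23365 + 20852) = -29*275 + (-7247 + (2132 - 123*102 - 52/3*100 + 100*102))/(23365 + 20852) = -7975 + (-7247 + (2132 - 12546 - 5200/3 + 10200))/44217 = -7975 + (-7247 - 5842/3)*(1/44217) = -7975 - 27583/3*1/44217 = -7975 - 27583/132651 = -1057919308/132651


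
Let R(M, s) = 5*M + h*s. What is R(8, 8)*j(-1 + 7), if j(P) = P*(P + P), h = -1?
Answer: 2304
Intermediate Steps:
R(M, s) = -s + 5*M (R(M, s) = 5*M - s = -s + 5*M)
j(P) = 2*P**2 (j(P) = P*(2*P) = 2*P**2)
R(8, 8)*j(-1 + 7) = (-1*8 + 5*8)*(2*(-1 + 7)**2) = (-8 + 40)*(2*6**2) = 32*(2*36) = 32*72 = 2304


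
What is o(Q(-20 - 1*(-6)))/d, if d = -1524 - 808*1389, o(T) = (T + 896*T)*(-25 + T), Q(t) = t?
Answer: -11661/26758 ≈ -0.43579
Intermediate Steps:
o(T) = 897*T*(-25 + T) (o(T) = (897*T)*(-25 + T) = 897*T*(-25 + T))
d = -1123836 (d = -1524 - 1122312 = -1123836)
o(Q(-20 - 1*(-6)))/d = (897*(-20 - 1*(-6))*(-25 + (-20 - 1*(-6))))/(-1123836) = (897*(-20 + 6)*(-25 + (-20 + 6)))*(-1/1123836) = (897*(-14)*(-25 - 14))*(-1/1123836) = (897*(-14)*(-39))*(-1/1123836) = 489762*(-1/1123836) = -11661/26758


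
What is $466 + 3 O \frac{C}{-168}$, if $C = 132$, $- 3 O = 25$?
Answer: $\frac{6799}{14} \approx 485.64$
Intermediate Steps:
$O = - \frac{25}{3}$ ($O = \left(- \frac{1}{3}\right) 25 = - \frac{25}{3} \approx -8.3333$)
$466 + 3 O \frac{C}{-168} = 466 + 3 \left(- \frac{25}{3}\right) \frac{132}{-168} = 466 - 25 \cdot 132 \left(- \frac{1}{168}\right) = 466 - - \frac{275}{14} = 466 + \frac{275}{14} = \frac{6799}{14}$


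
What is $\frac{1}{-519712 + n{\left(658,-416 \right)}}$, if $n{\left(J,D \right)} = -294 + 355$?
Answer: $- \frac{1}{519651} \approx -1.9244 \cdot 10^{-6}$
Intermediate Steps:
$n{\left(J,D \right)} = 61$
$\frac{1}{-519712 + n{\left(658,-416 \right)}} = \frac{1}{-519712 + 61} = \frac{1}{-519651} = - \frac{1}{519651}$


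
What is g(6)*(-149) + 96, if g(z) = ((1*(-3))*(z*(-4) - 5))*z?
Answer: -77682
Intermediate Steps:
g(z) = z*(15 + 12*z) (g(z) = (-3*(-4*z - 5))*z = (-3*(-5 - 4*z))*z = (15 + 12*z)*z = z*(15 + 12*z))
g(6)*(-149) + 96 = (3*6*(5 + 4*6))*(-149) + 96 = (3*6*(5 + 24))*(-149) + 96 = (3*6*29)*(-149) + 96 = 522*(-149) + 96 = -77778 + 96 = -77682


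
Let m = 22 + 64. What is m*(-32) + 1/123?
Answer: -338495/123 ≈ -2752.0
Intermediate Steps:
m = 86
m*(-32) + 1/123 = 86*(-32) + 1/123 = -2752 + 1/123 = -338495/123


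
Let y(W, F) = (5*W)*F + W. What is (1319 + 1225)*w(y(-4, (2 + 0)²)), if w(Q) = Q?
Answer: -213696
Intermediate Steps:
y(W, F) = W + 5*F*W (y(W, F) = 5*F*W + W = W + 5*F*W)
(1319 + 1225)*w(y(-4, (2 + 0)²)) = (1319 + 1225)*(-4*(1 + 5*(2 + 0)²)) = 2544*(-4*(1 + 5*2²)) = 2544*(-4*(1 + 5*4)) = 2544*(-4*(1 + 20)) = 2544*(-4*21) = 2544*(-84) = -213696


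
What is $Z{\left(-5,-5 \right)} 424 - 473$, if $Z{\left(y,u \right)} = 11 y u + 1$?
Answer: $116551$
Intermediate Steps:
$Z{\left(y,u \right)} = 1 + 11 u y$ ($Z{\left(y,u \right)} = 11 u y + 1 = 1 + 11 u y$)
$Z{\left(-5,-5 \right)} 424 - 473 = \left(1 + 11 \left(-5\right) \left(-5\right)\right) 424 - 473 = \left(1 + 275\right) 424 - 473 = 276 \cdot 424 - 473 = 117024 - 473 = 116551$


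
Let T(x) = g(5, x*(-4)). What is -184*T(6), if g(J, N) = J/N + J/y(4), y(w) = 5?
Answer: -437/3 ≈ -145.67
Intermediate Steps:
g(J, N) = J/5 + J/N (g(J, N) = J/N + J/5 = J/5 + J/N)
T(x) = 1 - 5/(4*x) (T(x) = (⅕)*5 + 5/((x*(-4))) = 1 + 5/((-4*x)) = 1 + 5*(-1/(4*x)) = 1 - 5/(4*x))
-184*T(6) = -184*(-5/4 + 6)/6 = -92*19/(3*4) = -184*19/24 = -437/3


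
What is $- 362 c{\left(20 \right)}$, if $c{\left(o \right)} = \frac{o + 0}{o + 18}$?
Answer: $- \frac{3620}{19} \approx -190.53$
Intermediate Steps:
$c{\left(o \right)} = \frac{o}{18 + o}$
$- 362 c{\left(20 \right)} = - 362 \frac{20}{18 + 20} = - 362 \cdot \frac{20}{38} = - 362 \cdot 20 \cdot \frac{1}{38} = \left(-362\right) \frac{10}{19} = - \frac{3620}{19}$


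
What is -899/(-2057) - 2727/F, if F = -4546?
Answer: 9696293/9351122 ≈ 1.0369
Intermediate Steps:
-899/(-2057) - 2727/F = -899/(-2057) - 2727/(-4546) = -899*(-1/2057) - 2727*(-1/4546) = 899/2057 + 2727/4546 = 9696293/9351122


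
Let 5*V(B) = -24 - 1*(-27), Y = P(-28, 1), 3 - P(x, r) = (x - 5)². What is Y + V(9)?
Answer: -5427/5 ≈ -1085.4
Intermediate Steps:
P(x, r) = 3 - (-5 + x)² (P(x, r) = 3 - (x - 5)² = 3 - (-5 + x)²)
Y = -1086 (Y = 3 - (-5 - 28)² = 3 - 1*(-33)² = 3 - 1*1089 = 3 - 1089 = -1086)
V(B) = ⅗ (V(B) = (-24 - 1*(-27))/5 = (-24 + 27)/5 = (⅕)*3 = ⅗)
Y + V(9) = -1086 + ⅗ = -5427/5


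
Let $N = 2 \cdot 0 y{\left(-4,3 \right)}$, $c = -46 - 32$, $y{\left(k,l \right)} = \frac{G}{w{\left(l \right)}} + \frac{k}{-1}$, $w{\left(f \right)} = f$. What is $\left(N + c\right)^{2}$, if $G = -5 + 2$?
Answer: $6084$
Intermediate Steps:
$G = -3$
$y{\left(k,l \right)} = - k - \frac{3}{l}$ ($y{\left(k,l \right)} = - \frac{3}{l} + \frac{k}{-1} = - \frac{3}{l} + k \left(-1\right) = - \frac{3}{l} - k = - k - \frac{3}{l}$)
$c = -78$ ($c = -46 - 32 = -78$)
$N = 0$ ($N = 2 \cdot 0 \left(\left(-1\right) \left(-4\right) - \frac{3}{3}\right) = 0 \left(4 - 1\right) = 0 \cdot 3 = 0$)
$\left(N + c\right)^{2} = \left(0 - 78\right)^{2} = \left(-78\right)^{2} = 6084$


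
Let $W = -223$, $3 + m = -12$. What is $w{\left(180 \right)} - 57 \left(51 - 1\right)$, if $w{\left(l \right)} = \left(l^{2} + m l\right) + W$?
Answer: $26627$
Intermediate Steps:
$m = -15$ ($m = -3 - 12 = -15$)
$w{\left(l \right)} = -223 + l^{2} - 15 l$ ($w{\left(l \right)} = \left(l^{2} - 15 l\right) - 223 = -223 + l^{2} - 15 l$)
$w{\left(180 \right)} - 57 \left(51 - 1\right) = \left(-223 + 180^{2} - 2700\right) - 57 \left(51 - 1\right) = \left(-223 + 32400 - 2700\right) - 2850 = 29477 - 2850 = 26627$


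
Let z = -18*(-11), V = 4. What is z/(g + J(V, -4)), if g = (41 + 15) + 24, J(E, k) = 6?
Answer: 99/43 ≈ 2.3023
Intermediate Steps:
z = 198
g = 80 (g = 56 + 24 = 80)
z/(g + J(V, -4)) = 198/(80 + 6) = 198/86 = 198*(1/86) = 99/43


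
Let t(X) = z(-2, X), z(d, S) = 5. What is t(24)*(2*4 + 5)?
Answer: 65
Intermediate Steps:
t(X) = 5
t(24)*(2*4 + 5) = 5*(2*4 + 5) = 5*(8 + 5) = 5*13 = 65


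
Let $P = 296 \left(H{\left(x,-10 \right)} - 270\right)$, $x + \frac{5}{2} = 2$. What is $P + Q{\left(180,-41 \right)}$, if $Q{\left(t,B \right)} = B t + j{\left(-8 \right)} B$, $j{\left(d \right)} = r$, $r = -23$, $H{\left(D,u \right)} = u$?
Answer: $-89317$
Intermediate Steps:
$x = - \frac{1}{2}$ ($x = - \frac{5}{2} + 2 = - \frac{1}{2} \approx -0.5$)
$j{\left(d \right)} = -23$
$Q{\left(t,B \right)} = - 23 B + B t$ ($Q{\left(t,B \right)} = B t - 23 B = - 23 B + B t$)
$P = -82880$ ($P = 296 \left(-10 - 270\right) = 296 \left(-280\right) = -82880$)
$P + Q{\left(180,-41 \right)} = -82880 - 41 \left(-23 + 180\right) = -82880 - 6437 = -89317$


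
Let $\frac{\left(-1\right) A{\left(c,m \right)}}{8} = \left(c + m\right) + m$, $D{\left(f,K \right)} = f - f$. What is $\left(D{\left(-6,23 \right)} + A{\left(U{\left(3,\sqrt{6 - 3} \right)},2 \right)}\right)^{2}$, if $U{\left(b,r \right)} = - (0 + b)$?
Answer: $64$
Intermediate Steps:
$U{\left(b,r \right)} = - b$
$D{\left(f,K \right)} = 0$
$A{\left(c,m \right)} = - 16 m - 8 c$ ($A{\left(c,m \right)} = - 8 \left(\left(c + m\right) + m\right) = - 8 \left(c + 2 m\right) = - 16 m - 8 c$)
$\left(D{\left(-6,23 \right)} + A{\left(U{\left(3,\sqrt{6 - 3} \right)},2 \right)}\right)^{2} = \left(0 - \left(32 + 8 \left(\left(-1\right) 3\right)\right)\right)^{2} = \left(0 - 8\right)^{2} = \left(-8\right)^{2} = 64$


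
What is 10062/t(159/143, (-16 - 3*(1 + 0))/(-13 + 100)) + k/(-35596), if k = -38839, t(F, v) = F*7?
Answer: 17087033981/13206116 ≈ 1293.9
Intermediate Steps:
t(F, v) = 7*F
10062/t(159/143, (-16 - 3*(1 + 0))/(-13 + 100)) + k/(-35596) = 10062/((7*(159/143))) - 38839/(-35596) = 10062/((7*(159*(1/143)))) - 38839*(-1/35596) = 10062/((7*(159/143))) + 38839/35596 = 10062/(1113/143) + 38839/35596 = 10062*(143/1113) + 38839/35596 = 479622/371 + 38839/35596 = 17087033981/13206116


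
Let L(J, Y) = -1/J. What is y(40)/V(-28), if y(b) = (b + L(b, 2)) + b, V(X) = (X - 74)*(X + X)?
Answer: 457/32640 ≈ 0.014001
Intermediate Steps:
V(X) = 2*X*(-74 + X) (V(X) = (-74 + X)*(2*X) = 2*X*(-74 + X))
y(b) = -1/b + 2*b (y(b) = (b - 1/b) + b = -1/b + 2*b)
y(40)/V(-28) = (-1/40 + 2*40)/((2*(-28)*(-74 - 28))) = (-1*1/40 + 80)/((2*(-28)*(-102))) = (-1/40 + 80)/5712 = (3199/40)*(1/5712) = 457/32640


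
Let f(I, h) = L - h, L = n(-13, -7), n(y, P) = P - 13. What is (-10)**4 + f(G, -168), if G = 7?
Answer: 10148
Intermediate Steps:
n(y, P) = -13 + P
L = -20 (L = -13 - 7 = -20)
f(I, h) = -20 - h
(-10)**4 + f(G, -168) = (-10)**4 + (-20 - 1*(-168)) = 10000 + (-20 + 168) = 10000 + 148 = 10148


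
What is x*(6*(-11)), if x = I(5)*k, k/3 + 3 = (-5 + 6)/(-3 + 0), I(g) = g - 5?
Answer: 0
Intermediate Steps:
I(g) = -5 + g
k = -10 (k = -9 + 3*((-5 + 6)/(-3 + 0)) = -9 + 3*(1/(-3)) = -9 + 3*(1*(-⅓)) = -9 + 3*(-⅓) = -9 - 1 = -10)
x = 0 (x = (-5 + 5)*(-10) = 0*(-10) = 0)
x*(6*(-11)) = 0*(6*(-11)) = 0*(-66) = 0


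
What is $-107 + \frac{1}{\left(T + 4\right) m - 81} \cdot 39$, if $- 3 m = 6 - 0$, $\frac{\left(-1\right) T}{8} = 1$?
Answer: $- \frac{7850}{73} \approx -107.53$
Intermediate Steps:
$T = -8$ ($T = \left(-8\right) 1 = -8$)
$m = -2$ ($m = - \frac{6 - 0}{3} = - \frac{6 + 0}{3} = \left(- \frac{1}{3}\right) 6 = -2$)
$-107 + \frac{1}{\left(T + 4\right) m - 81} \cdot 39 = -107 + \frac{1}{\left(-8 + 4\right) \left(-2\right) - 81} \cdot 39 = -107 + \frac{1}{\left(-4\right) \left(-2\right) - 81} \cdot 39 = -107 + \frac{1}{8 - 81} \cdot 39 = -107 + \frac{1}{-73} \cdot 39 = -107 - \frac{39}{73} = - \frac{7850}{73}$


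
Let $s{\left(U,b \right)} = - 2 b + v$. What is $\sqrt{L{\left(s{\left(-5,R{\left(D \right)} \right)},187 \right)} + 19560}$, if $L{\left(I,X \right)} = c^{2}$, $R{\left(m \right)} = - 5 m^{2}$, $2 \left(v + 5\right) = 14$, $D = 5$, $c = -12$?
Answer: $2 \sqrt{4926} \approx 140.37$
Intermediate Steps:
$v = 2$ ($v = -5 + \frac{1}{2} \cdot 14 = -5 + 7 = 2$)
$s{\left(U,b \right)} = 2 - 2 b$ ($s{\left(U,b \right)} = - 2 b + 2 = 2 - 2 b$)
$L{\left(I,X \right)} = 144$ ($L{\left(I,X \right)} = \left(-12\right)^{2} = 144$)
$\sqrt{L{\left(s{\left(-5,R{\left(D \right)} \right)},187 \right)} + 19560} = \sqrt{144 + 19560} = \sqrt{19704} = 2 \sqrt{4926}$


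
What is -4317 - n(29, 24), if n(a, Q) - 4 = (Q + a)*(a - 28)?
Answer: -4374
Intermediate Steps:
n(a, Q) = 4 + (-28 + a)*(Q + a) (n(a, Q) = 4 + (Q + a)*(a - 28) = 4 + (Q + a)*(-28 + a) = 4 + (-28 + a)*(Q + a))
-4317 - n(29, 24) = -4317 - (4 + 29² - 28*24 - 28*29 + 24*29) = -4317 - (4 + 841 - 672 - 812 + 696) = -4317 - 1*57 = -4317 - 57 = -4374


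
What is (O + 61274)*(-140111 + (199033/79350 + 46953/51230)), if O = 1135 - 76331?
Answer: 8435419391990468/4324575 ≈ 1.9506e+9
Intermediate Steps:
O = -75196
(O + 61274)*(-140111 + (199033/79350 + 46953/51230)) = (-75196 + 61274)*(-140111 + (199033/79350 + 46953/51230)) = -13922*(-140111 + (199033*(1/79350) + 46953*(1/51230))) = -13922*(-140111 + (199033/79350 + 999/1090)) = -13922*(-140111 + 14810831/4324575) = -13922*(-605905716994/4324575) = 8435419391990468/4324575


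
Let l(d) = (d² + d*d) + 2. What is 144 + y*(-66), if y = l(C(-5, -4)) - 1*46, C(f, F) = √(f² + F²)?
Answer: -2364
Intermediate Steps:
C(f, F) = √(F² + f²)
l(d) = 2 + 2*d² (l(d) = (d² + d²) + 2 = 2*d² + 2 = 2 + 2*d²)
y = 38 (y = (2 + 2*(√((-4)² + (-5)²))²) - 1*46 = (2 + 2*(√(16 + 25))²) - 46 = (2 + 2*(√41)²) - 46 = (2 + 2*41) - 46 = (2 + 82) - 46 = 84 - 46 = 38)
144 + y*(-66) = 144 + 38*(-66) = 144 - 2508 = -2364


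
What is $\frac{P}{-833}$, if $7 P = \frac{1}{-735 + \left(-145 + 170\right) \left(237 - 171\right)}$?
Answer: $- \frac{1}{5335365} \approx -1.8743 \cdot 10^{-7}$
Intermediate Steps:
$P = \frac{1}{6405}$ ($P = \frac{1}{7 \left(-735 + \left(-145 + 170\right) \left(237 - 171\right)\right)} = \frac{1}{7 \left(-735 + 25 \cdot 66\right)} = \frac{1}{7 \left(-735 + 1650\right)} = \frac{1}{7 \cdot 915} = \frac{1}{7} \cdot \frac{1}{915} = \frac{1}{6405} \approx 0.00015613$)
$\frac{P}{-833} = \frac{1}{6405 \left(-833\right)} = \frac{1}{6405} \left(- \frac{1}{833}\right) = - \frac{1}{5335365}$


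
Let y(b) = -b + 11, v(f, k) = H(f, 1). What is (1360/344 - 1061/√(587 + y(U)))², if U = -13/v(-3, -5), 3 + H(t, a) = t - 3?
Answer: 18888287261/9927281 - 1082220*√5369/230867 ≈ 1559.2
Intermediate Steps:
H(t, a) = -6 + t (H(t, a) = -3 + (t - 3) = -3 + (-3 + t) = -6 + t)
v(f, k) = -6 + f
U = 13/9 (U = -13/(-6 - 3) = -13/(-9) = -13*(-⅑) = 13/9 ≈ 1.4444)
y(b) = 11 - b
(1360/344 - 1061/√(587 + y(U)))² = (1360/344 - 1061/√(587 + (11 - 1*13/9)))² = (1360*(1/344) - 1061/√(587 + (11 - 13/9)))² = (170/43 - 1061/√(587 + 86/9))² = (170/43 - 1061*3*√5369/5369)² = (170/43 - 3183*√5369/5369)²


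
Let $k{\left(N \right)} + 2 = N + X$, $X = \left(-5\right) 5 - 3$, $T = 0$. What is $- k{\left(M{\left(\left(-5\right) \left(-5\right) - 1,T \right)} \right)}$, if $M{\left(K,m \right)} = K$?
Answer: $6$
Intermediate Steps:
$X = -28$ ($X = -25 - 3 = -28$)
$k{\left(N \right)} = -30 + N$ ($k{\left(N \right)} = -2 + \left(N - 28\right) = -2 + \left(-28 + N\right) = -30 + N$)
$- k{\left(M{\left(\left(-5\right) \left(-5\right) - 1,T \right)} \right)} = - (-30 - -24) = - (-30 + \left(25 - 1\right)) = - (-30 + 24) = \left(-1\right) \left(-6\right) = 6$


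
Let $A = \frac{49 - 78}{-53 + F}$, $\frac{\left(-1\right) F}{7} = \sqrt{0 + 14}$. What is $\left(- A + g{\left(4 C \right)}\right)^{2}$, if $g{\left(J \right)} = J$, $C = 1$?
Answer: $\frac{48948951}{4507129} + \frac{2823730 \sqrt{14}}{4507129} \approx 13.204$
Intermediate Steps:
$F = - 7 \sqrt{14}$ ($F = - 7 \sqrt{0 + 14} = - 7 \sqrt{14} \approx -26.192$)
$A = - \frac{29}{-53 - 7 \sqrt{14}}$ ($A = \frac{49 - 78}{-53 - 7 \sqrt{14}} = - \frac{29}{-53 - 7 \sqrt{14}} \approx 0.3662$)
$\left(- A + g{\left(4 C \right)}\right)^{2} = \left(- (\frac{1537}{2123} - \frac{203 \sqrt{14}}{2123}) + 4 \cdot 1\right)^{2} = \left(\left(- \frac{1537}{2123} + \frac{203 \sqrt{14}}{2123}\right) + 4\right)^{2} = \left(\frac{6955}{2123} + \frac{203 \sqrt{14}}{2123}\right)^{2}$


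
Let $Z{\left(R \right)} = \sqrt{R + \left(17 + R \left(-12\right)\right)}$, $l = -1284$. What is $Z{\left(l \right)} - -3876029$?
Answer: $3876029 + \sqrt{14141} \approx 3.8761 \cdot 10^{6}$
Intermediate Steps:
$Z{\left(R \right)} = \sqrt{17 - 11 R}$ ($Z{\left(R \right)} = \sqrt{R - \left(-17 + 12 R\right)} = \sqrt{17 - 11 R}$)
$Z{\left(l \right)} - -3876029 = \sqrt{17 - -14124} - -3876029 = \sqrt{17 + 14124} + 3876029 = \sqrt{14141} + 3876029 = 3876029 + \sqrt{14141}$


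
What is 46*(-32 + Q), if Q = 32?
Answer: 0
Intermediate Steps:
46*(-32 + Q) = 46*(-32 + 32) = 46*0 = 0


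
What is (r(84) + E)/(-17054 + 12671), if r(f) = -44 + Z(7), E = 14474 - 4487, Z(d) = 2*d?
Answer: -3319/1461 ≈ -2.2717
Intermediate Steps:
E = 9987
r(f) = -30 (r(f) = -44 + 2*7 = -44 + 14 = -30)
(r(84) + E)/(-17054 + 12671) = (-30 + 9987)/(-17054 + 12671) = 9957/(-4383) = 9957*(-1/4383) = -3319/1461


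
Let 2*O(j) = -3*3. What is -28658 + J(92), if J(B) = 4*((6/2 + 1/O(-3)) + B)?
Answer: -254510/9 ≈ -28279.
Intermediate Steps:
O(j) = -9/2 (O(j) = (-3*3)/2 = (½)*(-9) = -9/2)
J(B) = 100/9 + 4*B (J(B) = 4*((6/2 + 1/(-9/2)) + B) = 4*((6*(½) + 1*(-2/9)) + B) = 4*((3 - 2/9) + B) = 4*(25/9 + B) = 100/9 + 4*B)
-28658 + J(92) = -28658 + (100/9 + 4*92) = -28658 + (100/9 + 368) = -28658 + 3412/9 = -254510/9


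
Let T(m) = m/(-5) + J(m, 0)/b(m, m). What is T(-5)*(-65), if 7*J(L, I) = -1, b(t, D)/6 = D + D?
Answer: -5473/84 ≈ -65.155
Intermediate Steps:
b(t, D) = 12*D (b(t, D) = 6*(D + D) = 6*(2*D) = 12*D)
J(L, I) = -⅐ (J(L, I) = (⅐)*(-1) = -⅐)
T(m) = -m/5 - 1/(84*m) (T(m) = m/(-5) - 1/(12*m)/7 = m*(-⅕) - 1/(84*m) = -m/5 - 1/(84*m))
T(-5)*(-65) = (-⅕*(-5) - 1/84/(-5))*(-65) = (1 - 1/84*(-⅕))*(-65) = (1 + 1/420)*(-65) = (421/420)*(-65) = -5473/84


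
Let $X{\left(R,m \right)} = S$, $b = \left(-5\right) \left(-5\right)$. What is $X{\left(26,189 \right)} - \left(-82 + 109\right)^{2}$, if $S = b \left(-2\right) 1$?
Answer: $-779$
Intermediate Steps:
$b = 25$
$S = -50$ ($S = 25 \left(-2\right) 1 = \left(-50\right) 1 = -50$)
$X{\left(R,m \right)} = -50$
$X{\left(26,189 \right)} - \left(-82 + 109\right)^{2} = -50 - \left(-82 + 109\right)^{2} = -50 - 27^{2} = -50 - 729 = -779$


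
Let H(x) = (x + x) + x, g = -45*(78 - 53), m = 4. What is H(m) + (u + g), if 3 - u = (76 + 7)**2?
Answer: -7999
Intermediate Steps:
u = -6886 (u = 3 - (76 + 7)**2 = 3 - 1*83**2 = 3 - 1*6889 = 3 - 6889 = -6886)
g = -1125 (g = -45*25 = -1125)
H(x) = 3*x (H(x) = 2*x + x = 3*x)
H(m) + (u + g) = 3*4 + (-6886 - 1125) = 12 - 8011 = -7999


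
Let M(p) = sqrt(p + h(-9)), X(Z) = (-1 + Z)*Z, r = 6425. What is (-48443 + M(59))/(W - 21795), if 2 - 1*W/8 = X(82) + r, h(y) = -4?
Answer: 48443/126315 - sqrt(55)/126315 ≈ 0.38345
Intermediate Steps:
X(Z) = Z*(-1 + Z)
M(p) = sqrt(-4 + p) (M(p) = sqrt(p - 4) = sqrt(-4 + p))
W = -104520 (W = 16 - 8*(82*(-1 + 82) + 6425) = 16 - 8*(82*81 + 6425) = 16 - 8*(6642 + 6425) = 16 - 8*13067 = 16 - 104536 = -104520)
(-48443 + M(59))/(W - 21795) = (-48443 + sqrt(-4 + 59))/(-104520 - 21795) = (-48443 + sqrt(55))/(-126315) = (-48443 + sqrt(55))*(-1/126315) = 48443/126315 - sqrt(55)/126315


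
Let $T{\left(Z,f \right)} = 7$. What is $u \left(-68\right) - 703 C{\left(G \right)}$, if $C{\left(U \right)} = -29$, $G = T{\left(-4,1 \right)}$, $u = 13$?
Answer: $19503$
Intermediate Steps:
$G = 7$
$u \left(-68\right) - 703 C{\left(G \right)} = 13 \left(-68\right) - -20387 = -884 + 20387 = 19503$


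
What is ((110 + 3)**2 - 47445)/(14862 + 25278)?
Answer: -8669/10035 ≈ -0.86388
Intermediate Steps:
((110 + 3)**2 - 47445)/(14862 + 25278) = (113**2 - 47445)/40140 = (12769 - 47445)*(1/40140) = -34676*1/40140 = -8669/10035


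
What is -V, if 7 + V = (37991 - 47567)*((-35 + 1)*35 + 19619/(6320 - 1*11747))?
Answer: -6892320715/603 ≈ -1.1430e+7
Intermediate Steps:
V = 6892320715/603 (V = -7 + (37991 - 47567)*((-35 + 1)*35 + 19619/(6320 - 1*11747)) = -7 - 9576*(-34*35 + 19619/(6320 - 11747)) = -7 - 9576*(-1190 + 19619/(-5427)) = -7 - 9576*(-1190 + 19619*(-1/5427)) = -7 - 9576*(-1190 - 19619/5427) = -7 - 9576*(-6477749/5427) = -7 + 6892324936/603 = 6892320715/603 ≈ 1.1430e+7)
-V = -1*6892320715/603 = -6892320715/603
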